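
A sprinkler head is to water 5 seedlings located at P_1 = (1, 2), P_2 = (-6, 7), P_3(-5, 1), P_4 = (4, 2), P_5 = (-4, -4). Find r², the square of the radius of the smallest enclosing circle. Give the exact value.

The minimum enclosing circle of a finite set is fixed by two of the points (as a diameter) or three (as a circumcircle).
The minimum enclosing circle is determined by three boundary points: P_2, P_4, P_5.
Their circumcentre is (-2.25, 2) with r² = 39.0625.
The farthest remaining point P_1 is at distance² 10.5625 ≤ 39.0625.

39.0625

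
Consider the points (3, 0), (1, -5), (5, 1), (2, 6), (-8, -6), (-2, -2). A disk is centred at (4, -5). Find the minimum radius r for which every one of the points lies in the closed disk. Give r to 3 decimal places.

The required radius is the distance from (4, -5) to the farthest point.
Squared distances: 26, 9, 37, 125, 145, 45.
Maximum is 145, attained at (-8, -6).
r = √145 ≈ 12.042.

12.042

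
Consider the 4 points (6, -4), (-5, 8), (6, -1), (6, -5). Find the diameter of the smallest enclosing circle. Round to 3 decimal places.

By Welzl's lemma the MEC is supported by two points (diametrically opposite) or three points (on a circumcircle).
The farthest pair is (-5, 8)–(6, -5) with squared distance 290. The circle on this segment as diameter has centre (0.5, 1.5) and r² = 290/4 = 72.5.
Check (6, -4): distance² to centre = 60.5 ≤ 72.5, so it lies inside.
All remaining points lie in this disk, and no smaller disk contains both endpoints, so this is the minimum enclosing circle.
Diameter = 2r = 2√(72.5) ≈ 17.029.

17.029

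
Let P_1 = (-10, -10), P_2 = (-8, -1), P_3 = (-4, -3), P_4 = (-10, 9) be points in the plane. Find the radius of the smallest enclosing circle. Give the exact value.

9.5

A smallest enclosing disk is always determined by at most three of the input points on its boundary.
The farthest pair is P_1–P_4 with squared distance 361. The circle on this segment as diameter has centre (-10, -0.5) and r² = 361/4 = 90.25.
Check P_2: distance² to centre = 4.25 ≤ 90.25, so it lies inside.
All remaining points lie in this disk, and no smaller disk contains both endpoints, so this is the minimum enclosing circle.
r = √(90.25) = 9.5.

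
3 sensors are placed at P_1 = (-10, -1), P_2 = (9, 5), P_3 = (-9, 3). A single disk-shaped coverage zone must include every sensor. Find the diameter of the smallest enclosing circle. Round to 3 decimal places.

Side lengths²: P_1P_2² = 397, P_1P_3² = 17, P_2P_3² = 328.
Since P_1P_2² = 397 ≥ 328 + 17 = 345, the angle opposite P_1P_2 is not acute, so the smallest enclosing circle has P_1P_2 as diameter.
Centre = midpoint of P_1P_2 = (-0.5, 2), r² = 397/4 = 99.25.
Diameter = 2r = 2√(99.25) ≈ 19.925.

19.925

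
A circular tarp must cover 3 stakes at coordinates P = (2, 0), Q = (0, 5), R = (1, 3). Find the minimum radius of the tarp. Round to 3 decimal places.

Side lengths²: PQ² = 29, PR² = 10, QR² = 5.
Since PQ² = 29 ≥ 10 + 5 = 15, the angle opposite PQ is not acute, so the smallest enclosing circle has PQ as diameter.
Centre = midpoint of PQ = (1, 2.5), r² = 29/4 = 7.25.
r = √(7.25) ≈ 2.693.

2.693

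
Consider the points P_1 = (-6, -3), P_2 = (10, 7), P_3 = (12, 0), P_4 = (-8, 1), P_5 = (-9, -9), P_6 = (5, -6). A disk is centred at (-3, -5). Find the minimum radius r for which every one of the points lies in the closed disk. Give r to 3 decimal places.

The required radius is the distance from (-3, -5) to the farthest point.
Squared distances: 13, 313, 250, 61, 52, 65.
Maximum is 313, attained at P_2.
r = √313 ≈ 17.692.

17.692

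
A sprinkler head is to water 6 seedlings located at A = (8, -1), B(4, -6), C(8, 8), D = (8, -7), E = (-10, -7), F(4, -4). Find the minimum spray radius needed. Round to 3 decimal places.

The minimum enclosing circle of a finite set is fixed by two of the points (as a diameter) or three (as a circumcircle).
The farthest pair is C–E with squared distance 549. The circle on this segment as diameter has centre (-1, 0.5) and r² = 549/4 = 137.25.
Check A: distance² to centre = 83.25 ≤ 137.25, so it lies inside.
All remaining points lie in this disk, and no smaller disk contains both endpoints, so this is the minimum enclosing circle.
r = √(137.25) ≈ 11.715.

11.715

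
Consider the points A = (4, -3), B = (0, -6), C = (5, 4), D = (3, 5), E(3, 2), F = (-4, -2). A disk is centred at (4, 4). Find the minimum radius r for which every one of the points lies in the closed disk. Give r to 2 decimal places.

The required radius is the distance from (4, 4) to the farthest point.
Squared distances: 49, 116, 1, 2, 5, 100.
Maximum is 116, attained at B.
r = √116 ≈ 10.77.

10.77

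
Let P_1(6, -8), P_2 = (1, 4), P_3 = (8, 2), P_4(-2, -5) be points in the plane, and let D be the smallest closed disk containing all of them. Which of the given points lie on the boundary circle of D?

The farthest pair is P_1–P_2 with squared distance 169. The circle on this segment as diameter has centre (3.5, -2) and r² = 169/4 = 42.25.
Check P_3: distance² to centre = 36.25 ≤ 42.25, so it lies inside.
All remaining points lie in this disk, and no smaller disk contains both endpoints, so this is the minimum enclosing circle.
The points at distance exactly r from the centre are P_1, P_2 — 2 points.

P_1, P_2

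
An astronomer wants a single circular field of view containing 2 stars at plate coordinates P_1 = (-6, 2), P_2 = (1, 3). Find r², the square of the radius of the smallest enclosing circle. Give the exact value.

12.5

The smallest circle enclosing two points has them as diameter endpoints.
Centre = midpoint = (-2.5, 2.5); r² = |P_1P_2|²/4 = 50/4 = 12.5.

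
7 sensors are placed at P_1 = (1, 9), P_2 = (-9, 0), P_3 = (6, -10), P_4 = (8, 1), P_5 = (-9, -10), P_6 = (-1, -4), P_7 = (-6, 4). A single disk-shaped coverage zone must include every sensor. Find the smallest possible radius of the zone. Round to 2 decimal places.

By Welzl's lemma the MEC is supported by two points (diametrically opposite) or three points (on a circumcircle).
The minimum enclosing circle is determined by three boundary points: P_1, P_3, P_5.
Their circumcentre is (-1.5, -69/38) with r² = 88973/722.
The farthest remaining point P_4 is at distance² 70885/722 ≤ 88973/722.
r = √(88973/722) ≈ 11.10.

11.10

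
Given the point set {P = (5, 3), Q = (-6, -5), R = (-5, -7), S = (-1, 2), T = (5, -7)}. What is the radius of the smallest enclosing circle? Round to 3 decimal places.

By Welzl's lemma the MEC is supported by two points (diametrically opposite) or three points (on a circumcircle).
The farthest pair is P–R with squared distance 200. The circle on this segment as diameter has centre (0, -2) and r² = 200/4 = 50.
Check Q: distance² to centre = 45 ≤ 50, so it lies inside.
All remaining points lie in this disk, and no smaller disk contains both endpoints, so this is the minimum enclosing circle.
r = √50 ≈ 7.071.

7.071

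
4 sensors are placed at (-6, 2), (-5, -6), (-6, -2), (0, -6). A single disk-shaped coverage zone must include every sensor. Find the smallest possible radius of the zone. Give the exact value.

A smallest enclosing disk is always determined by at most three of the input points on its boundary.
The farthest pair is (-6, 2)–(0, -6) with squared distance 100. The circle on this segment as diameter has centre (-3, -2) and r² = 100/4 = 25.
Check (-5, -6): distance² to centre = 20 ≤ 25, so it lies inside.
All remaining points lie in this disk, and no smaller disk contains both endpoints, so this is the minimum enclosing circle.
r = √25 = 5.

5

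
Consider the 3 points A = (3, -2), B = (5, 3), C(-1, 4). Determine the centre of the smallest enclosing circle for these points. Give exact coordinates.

(1.65625, 1.4375)

Side lengths²: AB² = 29, AC² = 52, BC² = 37.
Since AC² = 52 < 37 + 29 = 66, the triangle is acute, so the smallest enclosing circle is the circumcircle.
Circumcentre = (1.65625, 1.4375), r² = 13.6220703125.
Centre = (1.65625, 1.4375).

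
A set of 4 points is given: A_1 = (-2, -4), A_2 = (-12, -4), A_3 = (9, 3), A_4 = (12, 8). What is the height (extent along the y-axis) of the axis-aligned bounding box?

12

max y = 8, min y = -4, so height = 12.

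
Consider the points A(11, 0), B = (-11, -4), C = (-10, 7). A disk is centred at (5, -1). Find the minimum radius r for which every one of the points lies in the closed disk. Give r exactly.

The required radius is the distance from (5, -1) to the farthest point.
Squared distances: 37, 265, 289.
Maximum is 289, attained at C.
r = √289 = 17.

17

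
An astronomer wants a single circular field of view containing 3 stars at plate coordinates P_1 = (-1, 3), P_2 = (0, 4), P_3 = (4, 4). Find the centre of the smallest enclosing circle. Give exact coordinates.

(1.5, 3.5)

Side lengths²: P_1P_2² = 2, P_1P_3² = 26, P_2P_3² = 16.
Since P_1P_3² = 26 ≥ 16 + 2 = 18, the angle opposite P_1P_3 is not acute, so the smallest enclosing circle has P_1P_3 as diameter.
Centre = midpoint of P_1P_3 = (1.5, 3.5), r² = 26/4 = 6.5.
Centre = (1.5, 3.5).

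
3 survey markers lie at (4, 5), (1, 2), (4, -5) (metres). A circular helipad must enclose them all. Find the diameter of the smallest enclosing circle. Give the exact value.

10

Call the three points A, B, C in the order given.
Side lengths²: AB² = 18, AC² = 100, BC² = 58.
Since AC² = 100 ≥ 58 + 18 = 76, the angle opposite AC is not acute, so the smallest enclosing circle has AC as diameter.
Centre = midpoint of AC = (4, 0), r² = 100/4 = 25.
Diameter = 2r = 2√25 = 10.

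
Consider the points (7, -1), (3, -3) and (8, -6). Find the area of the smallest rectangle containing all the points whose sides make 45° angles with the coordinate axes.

24

In coordinates u = x + y, v = x − y the rectangle is axis-aligned; the map (x,y)→(u,v) scales areas by 2.
u-values: 6, 0, 2; range = 6 − 0 = 6.
v-values: 8, 6, 14; range = 14 − 6 = 8.
Area = (6 × 8) / 2 = 24.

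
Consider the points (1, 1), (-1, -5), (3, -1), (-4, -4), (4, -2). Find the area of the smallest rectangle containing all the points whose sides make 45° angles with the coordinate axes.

30

In coordinates u = x + y, v = x − y the rectangle is axis-aligned; the map (x,y)→(u,v) scales areas by 2.
u-values: 2, -6, 2, -8, 2; range = 2 − (-8) = 10.
v-values: 0, 4, 4, 0, 6; range = 6 − 0 = 6.
Area = (10 × 6) / 2 = 30.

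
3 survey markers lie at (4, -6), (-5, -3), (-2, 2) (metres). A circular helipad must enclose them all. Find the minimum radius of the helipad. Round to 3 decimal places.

Call the three points A, B, C in the order given.
Side lengths²: AB² = 90, AC² = 100, BC² = 34.
Since AC² = 100 < 90 + 34 = 124, the triangle is acute, so the smallest enclosing circle is the circumcircle.
Circumcentre = (1/9, -8/3), r² = 2125/81.
r = √(2125/81) ≈ 5.122.

5.122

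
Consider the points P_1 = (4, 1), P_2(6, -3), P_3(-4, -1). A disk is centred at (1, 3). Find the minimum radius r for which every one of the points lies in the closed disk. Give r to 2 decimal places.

The required radius is the distance from (1, 3) to the farthest point.
Squared distances: 13, 61, 41.
Maximum is 61, attained at P_2.
r = √61 ≈ 7.81.

7.81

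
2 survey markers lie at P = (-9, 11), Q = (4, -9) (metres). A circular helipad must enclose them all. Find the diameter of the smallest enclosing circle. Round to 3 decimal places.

The smallest circle enclosing two points has them as diameter endpoints.
Centre = midpoint = (-2.5, 1); r² = |PQ|²/4 = 569/4 = 142.25.
Diameter = 2r = 2√(142.25) ≈ 23.854.

23.854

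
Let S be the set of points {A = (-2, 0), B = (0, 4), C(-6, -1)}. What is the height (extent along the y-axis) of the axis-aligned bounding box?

5

max y = 4, min y = -1, so height = 5.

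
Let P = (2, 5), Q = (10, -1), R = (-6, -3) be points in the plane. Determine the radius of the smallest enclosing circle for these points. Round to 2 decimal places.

Side lengths²: PQ² = 100, PR² = 128, QR² = 260.
Since QR² = 260 ≥ 128 + 100 = 228, the angle opposite QR is not acute, so the smallest enclosing circle has QR as diameter.
Centre = midpoint of QR = (2, -2), r² = 260/4 = 65.
r = √65 ≈ 8.06.

8.06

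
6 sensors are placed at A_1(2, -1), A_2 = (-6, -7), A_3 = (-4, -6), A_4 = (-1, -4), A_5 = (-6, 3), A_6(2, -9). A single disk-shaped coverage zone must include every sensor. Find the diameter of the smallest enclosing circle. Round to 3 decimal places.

A smallest enclosing disk is always determined by at most three of the input points on its boundary.
The farthest pair is A_5–A_6 with squared distance 208. The circle on this segment as diameter has centre (-2, -3) and r² = 208/4 = 52.
Check A_1: distance² to centre = 20 ≤ 52, so it lies inside.
All remaining points lie in this disk, and no smaller disk contains both endpoints, so this is the minimum enclosing circle.
Diameter = 2r = 2√52 ≈ 14.422.

14.422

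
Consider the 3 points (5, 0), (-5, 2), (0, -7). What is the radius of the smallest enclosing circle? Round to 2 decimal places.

5.65

Call the three points A, B, C in the order given.
Side lengths²: AB² = 104, AC² = 74, BC² = 106.
Since BC² = 106 < 104 + 74 = 178, the triangle is acute, so the smallest enclosing circle is the circumcircle.
Circumcentre = (-0.475, -1.375), r² = 31.86625.
r = √(31.86625) ≈ 5.65.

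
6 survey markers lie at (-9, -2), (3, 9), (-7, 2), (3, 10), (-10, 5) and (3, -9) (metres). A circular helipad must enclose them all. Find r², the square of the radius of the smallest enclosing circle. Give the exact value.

35405/338

By Welzl's lemma the MEC is supported by two points (diametrically opposite) or three points (on a circumcircle).
The minimum enclosing circle is determined by three boundary points: (3, 10), (-10, 5), (3, -9).
Their circumcentre is (-21/26, 0.5) with r² = 35405/338.
The farthest remaining point (3, 9) is at distance² 29321/338 ≤ 35405/338.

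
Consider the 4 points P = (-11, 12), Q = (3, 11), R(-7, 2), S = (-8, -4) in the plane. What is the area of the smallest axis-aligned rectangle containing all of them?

x ranges over [-11, 3], width 14.
y ranges over [-4, 12], height 16.
Area = 14 × 16 = 224.

224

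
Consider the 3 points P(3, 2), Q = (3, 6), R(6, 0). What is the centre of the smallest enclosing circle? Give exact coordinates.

(4.5, 3)

Side lengths²: PQ² = 16, PR² = 13, QR² = 45.
Since QR² = 45 ≥ 16 + 13 = 29, the angle opposite QR is not acute, so the smallest enclosing circle has QR as diameter.
Centre = midpoint of QR = (4.5, 3), r² = 45/4 = 11.25.
Centre = (4.5, 3).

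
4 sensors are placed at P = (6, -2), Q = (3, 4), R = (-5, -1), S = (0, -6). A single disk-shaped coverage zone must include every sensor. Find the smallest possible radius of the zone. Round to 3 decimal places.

5.548

By Welzl's lemma the MEC is supported by two points (diametrically opposite) or three points (on a circumcircle).
The minimum enclosing circle is determined by three boundary points: P, Q, R.
Their circumcentre is (23/42, -41/42) with r² = 27145/882.
The farthest remaining point S is at distance² 22525/882 ≤ 27145/882.
r = √(27145/882) ≈ 5.548.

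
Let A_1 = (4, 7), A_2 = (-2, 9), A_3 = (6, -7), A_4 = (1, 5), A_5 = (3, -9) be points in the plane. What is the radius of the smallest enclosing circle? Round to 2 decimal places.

9.34

A smallest enclosing disk is always determined by at most three of the input points on its boundary.
The farthest pair is A_2–A_5 with squared distance 349. The circle on this segment as diameter has centre (0.5, 0) and r² = 349/4 = 87.25.
Check A_1: distance² to centre = 61.25 ≤ 87.25, so it lies inside.
All remaining points lie in this disk, and no smaller disk contains both endpoints, so this is the minimum enclosing circle.
r = √(87.25) ≈ 9.34.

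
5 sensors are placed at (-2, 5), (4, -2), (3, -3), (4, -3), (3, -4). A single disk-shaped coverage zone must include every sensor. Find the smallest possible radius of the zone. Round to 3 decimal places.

A smallest enclosing disk is always determined by at most three of the input points on its boundary.
The farthest pair is (-2, 5)–(3, -4) with squared distance 106. The circle on this segment as diameter has centre (0.5, 0.5) and r² = 106/4 = 26.5.
Check (4, -2): distance² to centre = 18.5 ≤ 26.5, so it lies inside.
All remaining points lie in this disk, and no smaller disk contains both endpoints, so this is the minimum enclosing circle.
r = √(26.5) ≈ 5.148.

5.148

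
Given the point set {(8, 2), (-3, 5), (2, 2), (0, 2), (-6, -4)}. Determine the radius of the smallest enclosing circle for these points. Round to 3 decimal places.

By Welzl's lemma the MEC is supported by two points (diametrically opposite) or three points (on a circumcircle).
The farthest pair is (8, 2)–(-6, -4) with squared distance 232. The circle on this segment as diameter has centre (1, -1) and r² = 232/4 = 58.
Check (-3, 5): distance² to centre = 52 ≤ 58, so it lies inside.
All remaining points lie in this disk, and no smaller disk contains both endpoints, so this is the minimum enclosing circle.
r = √58 ≈ 7.616.

7.616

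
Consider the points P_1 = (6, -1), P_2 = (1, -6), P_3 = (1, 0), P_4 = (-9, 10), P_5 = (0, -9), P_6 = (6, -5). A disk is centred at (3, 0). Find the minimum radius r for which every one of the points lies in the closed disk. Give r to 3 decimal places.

The required radius is the distance from (3, 0) to the farthest point.
Squared distances: 10, 40, 4, 244, 90, 34.
Maximum is 244, attained at P_4.
r = √244 ≈ 15.620.

15.620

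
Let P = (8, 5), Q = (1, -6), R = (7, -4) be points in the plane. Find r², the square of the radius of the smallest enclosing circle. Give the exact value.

42.5

Side lengths²: PQ² = 170, PR² = 82, QR² = 40.
Since PQ² = 170 ≥ 82 + 40 = 122, the angle opposite PQ is not acute, so the smallest enclosing circle has PQ as diameter.
Centre = midpoint of PQ = (4.5, -0.5), r² = 170/4 = 42.5.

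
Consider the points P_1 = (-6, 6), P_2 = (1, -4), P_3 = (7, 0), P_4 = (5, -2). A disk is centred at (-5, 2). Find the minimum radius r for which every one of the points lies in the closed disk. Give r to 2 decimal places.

12.17

The required radius is the distance from (-5, 2) to the farthest point.
Squared distances: 17, 72, 148, 116.
Maximum is 148, attained at P_3.
r = √148 ≈ 12.17.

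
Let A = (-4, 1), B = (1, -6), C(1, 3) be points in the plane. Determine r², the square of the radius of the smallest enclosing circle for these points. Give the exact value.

Side lengths²: AB² = 74, AC² = 29, BC² = 81.
Since BC² = 81 < 74 + 29 = 103, the triangle is acute, so the smallest enclosing circle is the circumcircle.
Circumcentre = (-0.1, -1.5), r² = 21.46.

21.46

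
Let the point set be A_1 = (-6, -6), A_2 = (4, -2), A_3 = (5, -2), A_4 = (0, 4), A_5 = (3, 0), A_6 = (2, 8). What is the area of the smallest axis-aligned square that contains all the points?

196

The bounding box has width 11 and height 14.
An axis-aligned square enclosing the set must have side ≥ max(width, height).
So the minimum side is max(11, 14) = 14.
Area = 14² = 196.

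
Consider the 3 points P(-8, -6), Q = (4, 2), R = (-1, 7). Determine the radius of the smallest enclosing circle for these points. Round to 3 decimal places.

Side lengths²: PQ² = 208, PR² = 218, QR² = 50.
Since PR² = 218 < 208 + 50 = 258, the triangle is acute, so the smallest enclosing circle is the circumcircle.
Circumcentre = (-3.2, -0.2), r² = 56.68.
r = √(56.68) ≈ 7.529.

7.529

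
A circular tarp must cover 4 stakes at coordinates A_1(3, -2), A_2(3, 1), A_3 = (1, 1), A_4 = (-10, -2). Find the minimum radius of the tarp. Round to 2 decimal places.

6.67

By Welzl's lemma the MEC is supported by two points (diametrically opposite) or three points (on a circumcircle).
The farthest pair is A_2–A_4 with squared distance 178. The circle on this segment as diameter has centre (-3.5, -0.5) and r² = 178/4 = 44.5.
Check A_1: distance² to centre = 44.5 ≤ 44.5, so it lies inside.
All remaining points lie in this disk, and no smaller disk contains both endpoints, so this is the minimum enclosing circle.
r = √(44.5) ≈ 6.67.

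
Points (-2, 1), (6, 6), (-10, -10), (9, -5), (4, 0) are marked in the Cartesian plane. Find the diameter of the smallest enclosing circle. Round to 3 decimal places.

The minimum enclosing circle is determined by three boundary points: (6, 6), (-10, -10), (9, -5).
Their circumcentre is (-27/14, -29/14) with r² = 12545/98.
The farthest remaining point (4, 0) is at distance² 3865/98 ≤ 12545/98.
Diameter = 2r = 2√(12545/98) ≈ 22.628.

22.628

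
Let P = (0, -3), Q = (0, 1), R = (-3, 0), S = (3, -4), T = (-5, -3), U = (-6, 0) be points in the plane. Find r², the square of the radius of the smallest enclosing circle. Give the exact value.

The minimum enclosing circle of a finite set is fixed by two of the points (as a diameter) or three (as a circumcircle).
The farthest pair is S–U with squared distance 97. The circle on this segment as diameter has centre (-1.5, -2) and r² = 97/4 = 24.25.
Check P: distance² to centre = 3.25 ≤ 24.25, so it lies inside.
All remaining points lie in this disk, and no smaller disk contains both endpoints, so this is the minimum enclosing circle.

24.25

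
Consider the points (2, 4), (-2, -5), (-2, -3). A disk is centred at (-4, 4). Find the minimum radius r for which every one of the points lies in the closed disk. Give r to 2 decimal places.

The required radius is the distance from (-4, 4) to the farthest point.
Squared distances: 36, 85, 53.
Maximum is 85, attained at (-2, -5).
r = √85 ≈ 9.22.

9.22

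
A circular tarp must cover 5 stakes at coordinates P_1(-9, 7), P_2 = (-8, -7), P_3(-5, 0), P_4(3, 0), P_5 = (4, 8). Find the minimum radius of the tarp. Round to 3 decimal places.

9.605

The minimum enclosing circle of a finite set is fixed by two of the points (as a diameter) or three (as a circumcircle).
The farthest pair is P_2–P_5 with squared distance 369. The circle on this segment as diameter has centre (-2, 0.5) and r² = 369/4 = 92.25.
Check P_1: distance² to centre = 91.25 ≤ 92.25, so it lies inside.
All remaining points lie in this disk, and no smaller disk contains both endpoints, so this is the minimum enclosing circle.
r = √(92.25) ≈ 9.605.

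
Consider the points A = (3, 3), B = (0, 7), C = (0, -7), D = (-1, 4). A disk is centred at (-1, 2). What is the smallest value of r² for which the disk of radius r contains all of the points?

The required radius is the distance from (-1, 2) to the farthest point.
Squared distances: 17, 26, 82, 4.
Maximum is 82, attained at C.

82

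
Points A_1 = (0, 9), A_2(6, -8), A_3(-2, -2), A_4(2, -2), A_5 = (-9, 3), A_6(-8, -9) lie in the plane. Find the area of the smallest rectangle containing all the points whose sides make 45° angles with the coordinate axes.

338

In coordinates u = x + y, v = x − y the rectangle is axis-aligned; the map (x,y)→(u,v) scales areas by 2.
u-values: 9, -2, -4, 0, -6, -17; range = 9 − (-17) = 26.
v-values: -9, 14, 0, 4, -12, 1; range = 14 − (-12) = 26.
Area = (26 × 26) / 2 = 338.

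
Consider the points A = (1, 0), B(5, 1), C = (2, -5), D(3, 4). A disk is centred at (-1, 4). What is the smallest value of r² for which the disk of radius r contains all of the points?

90

The required radius is the distance from (-1, 4) to the farthest point.
Squared distances: 20, 45, 90, 16.
Maximum is 90, attained at C.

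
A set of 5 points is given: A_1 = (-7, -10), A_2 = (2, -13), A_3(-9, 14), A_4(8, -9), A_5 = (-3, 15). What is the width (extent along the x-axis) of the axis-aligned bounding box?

max x = 8, min x = -9, so width = 17.

17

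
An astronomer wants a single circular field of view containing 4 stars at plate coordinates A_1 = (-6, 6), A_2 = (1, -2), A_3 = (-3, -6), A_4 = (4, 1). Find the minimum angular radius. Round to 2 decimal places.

6.52

By Welzl's lemma the MEC is supported by two points (diametrically opposite) or three points (on a circumcircle).
The minimum enclosing circle is determined by three boundary points: A_1, A_3, A_4.
Their circumcentre is (-2.5, 0.5) with r² = 42.5.
The farthest remaining point A_2 is at distance² 18.5 ≤ 42.5.
r = √(42.5) ≈ 6.52.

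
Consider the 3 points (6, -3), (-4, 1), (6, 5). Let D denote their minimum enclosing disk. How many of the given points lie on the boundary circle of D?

Call the three points A, B, C in the order given.
Side lengths²: AB² = 116, AC² = 64, BC² = 116.
Since BC² = 116 < 116 + 64 = 180, the triangle is acute, so the smallest enclosing circle is the circumcircle.
Circumcentre = (1.8, 1), r² = 33.64.
The points at distance exactly r from the centre are (6, -3), (-4, 1), (6, 5) — 3 points.

3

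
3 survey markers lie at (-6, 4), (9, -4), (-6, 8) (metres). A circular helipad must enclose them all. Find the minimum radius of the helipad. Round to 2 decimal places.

Call the three points A, B, C in the order given.
Side lengths²: AB² = 289, AC² = 16, BC² = 369.
Since BC² = 369 ≥ 289 + 16 = 305, the angle opposite BC is not acute, so the smallest enclosing circle has BC as diameter.
Centre = midpoint of BC = (1.5, 2), r² = 369/4 = 92.25.
r = √(92.25) ≈ 9.60.

9.60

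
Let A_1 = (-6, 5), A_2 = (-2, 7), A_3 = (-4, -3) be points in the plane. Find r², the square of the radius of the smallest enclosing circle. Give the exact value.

26

Side lengths²: A_1A_2² = 20, A_1A_3² = 68, A_2A_3² = 104.
Since A_2A_3² = 104 ≥ 68 + 20 = 88, the angle opposite A_2A_3 is not acute, so the smallest enclosing circle has A_2A_3 as diameter.
Centre = midpoint of A_2A_3 = (-3, 2), r² = 104/4 = 26.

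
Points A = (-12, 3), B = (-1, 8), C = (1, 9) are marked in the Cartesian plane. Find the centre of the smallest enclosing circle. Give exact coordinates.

(-5.5, 6)

Side lengths²: AB² = 146, AC² = 205, BC² = 5.
Since AC² = 205 ≥ 146 + 5 = 151, the angle opposite AC is not acute, so the smallest enclosing circle has AC as diameter.
Centre = midpoint of AC = (-5.5, 6), r² = 205/4 = 51.25.
Centre = (-5.5, 6).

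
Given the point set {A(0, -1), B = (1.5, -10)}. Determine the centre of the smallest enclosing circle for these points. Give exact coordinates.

(0.75, -5.5)

The smallest circle enclosing two points has them as diameter endpoints.
Centre = midpoint = (0.75, -5.5); r² = |AB|²/4 = 83.25/4 = 20.8125.
Centre = (0.75, -5.5).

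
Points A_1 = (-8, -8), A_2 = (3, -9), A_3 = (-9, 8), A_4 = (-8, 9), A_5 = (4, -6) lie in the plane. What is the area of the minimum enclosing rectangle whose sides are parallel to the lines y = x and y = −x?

246.5

In coordinates u = x + y, v = x − y the rectangle is axis-aligned; the map (x,y)→(u,v) scales areas by 2.
u-values: -16, -6, -1, 1, -2; range = 1 − (-16) = 17.
v-values: 0, 12, -17, -17, 10; range = 12 − (-17) = 29.
Area = (17 × 29) / 2 = 246.5.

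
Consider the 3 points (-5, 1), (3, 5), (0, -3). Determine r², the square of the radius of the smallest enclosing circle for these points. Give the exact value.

Call the three points A, B, C in the order given.
Side lengths²: AB² = 80, AC² = 41, BC² = 73.
Since AB² = 80 < 73 + 41 = 114, the triangle is acute, so the smallest enclosing circle is the circumcircle.
Circumcentre = (-9/26, 22/13), r² = 14965/676.

14965/676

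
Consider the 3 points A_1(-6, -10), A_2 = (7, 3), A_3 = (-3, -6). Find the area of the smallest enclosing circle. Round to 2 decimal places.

265.46

Side lengths²: A_1A_2² = 338, A_1A_3² = 25, A_2A_3² = 181.
Since A_1A_2² = 338 ≥ 181 + 25 = 206, the angle opposite A_1A_2 is not acute, so the smallest enclosing circle has A_1A_2 as diameter.
Centre = midpoint of A_1A_2 = (0.5, -3.5), r² = 338/4 = 84.5.
Area = π·r² = π·84.5 ≈ 265.46.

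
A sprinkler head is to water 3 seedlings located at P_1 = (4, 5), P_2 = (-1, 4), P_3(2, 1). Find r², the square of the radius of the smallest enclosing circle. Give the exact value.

65/9

Side lengths²: P_1P_2² = 26, P_1P_3² = 20, P_2P_3² = 18.
Since P_1P_2² = 26 < 20 + 18 = 38, the triangle is acute, so the smallest enclosing circle is the circumcircle.
Circumcentre = (5/3, 11/3), r² = 65/9.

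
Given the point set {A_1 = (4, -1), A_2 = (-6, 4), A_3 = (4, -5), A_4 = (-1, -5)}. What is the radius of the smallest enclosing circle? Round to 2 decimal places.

The minimum enclosing circle of a finite set is fixed by two of the points (as a diameter) or three (as a circumcircle).
The farthest pair is A_2–A_3 with squared distance 181. The circle on this segment as diameter has centre (-1, -0.5) and r² = 181/4 = 45.25.
Check A_1: distance² to centre = 25.25 ≤ 45.25, so it lies inside.
All remaining points lie in this disk, and no smaller disk contains both endpoints, so this is the minimum enclosing circle.
r = √(45.25) ≈ 6.73.

6.73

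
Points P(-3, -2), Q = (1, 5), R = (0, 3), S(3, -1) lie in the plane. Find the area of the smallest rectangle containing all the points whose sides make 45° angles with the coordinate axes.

44

In coordinates u = x + y, v = x − y the rectangle is axis-aligned; the map (x,y)→(u,v) scales areas by 2.
u-values: -5, 6, 3, 2; range = 6 − (-5) = 11.
v-values: -1, -4, -3, 4; range = 4 − (-4) = 8.
Area = (11 × 8) / 2 = 44.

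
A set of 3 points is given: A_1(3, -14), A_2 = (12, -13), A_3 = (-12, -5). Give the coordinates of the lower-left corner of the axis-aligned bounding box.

(-12, -14)

x-range [-12, 12], y-range [-14, -5].
The lower-left corner is (-12, -14).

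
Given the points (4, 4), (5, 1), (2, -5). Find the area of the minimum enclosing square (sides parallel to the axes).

81

The bounding box has width 3 and height 9.
An axis-aligned square enclosing the set must have side ≥ max(width, height).
So the minimum side is max(3, 9) = 9.
Area = 9² = 81.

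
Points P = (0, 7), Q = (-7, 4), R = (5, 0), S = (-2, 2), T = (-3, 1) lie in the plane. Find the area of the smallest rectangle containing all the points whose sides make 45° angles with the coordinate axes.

In coordinates u = x + y, v = x − y the rectangle is axis-aligned; the map (x,y)→(u,v) scales areas by 2.
u-values: 7, -3, 5, 0, -2; range = 7 − (-3) = 10.
v-values: -7, -11, 5, -4, -4; range = 5 − (-11) = 16.
Area = (10 × 16) / 2 = 80.

80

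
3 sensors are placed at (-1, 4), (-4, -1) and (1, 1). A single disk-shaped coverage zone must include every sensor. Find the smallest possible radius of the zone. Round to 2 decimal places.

2.98

Call the three points A, B, C in the order given.
Side lengths²: AB² = 34, AC² = 13, BC² = 29.
Since AB² = 34 < 29 + 13 = 42, the triangle is acute, so the smallest enclosing circle is the circumcircle.
Circumcentre = (-75/38, 45/38), r² = 6409/722.
r = √(6409/722) ≈ 2.98.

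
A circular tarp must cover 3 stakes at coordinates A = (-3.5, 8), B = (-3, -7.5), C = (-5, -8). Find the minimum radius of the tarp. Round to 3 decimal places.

Side lengths²: AB² = 240.5, AC² = 258.25, BC² = 4.25.
Since AC² = 258.25 ≥ 240.5 + 4.25 = 244.75, the angle opposite AC is not acute, so the smallest enclosing circle has AC as diameter.
Centre = midpoint of AC = (-4.25, 0), r² = 258.25/4 = 64.5625.
r = √(64.5625) ≈ 8.035.

8.035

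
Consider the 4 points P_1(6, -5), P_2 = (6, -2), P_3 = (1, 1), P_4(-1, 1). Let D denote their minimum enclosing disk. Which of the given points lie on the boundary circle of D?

P_1, P_4

The farthest pair is P_1–P_4 with squared distance 85. The circle on this segment as diameter has centre (2.5, -2) and r² = 85/4 = 21.25.
Check P_2: distance² to centre = 12.25 ≤ 21.25, so it lies inside.
All remaining points lie in this disk, and no smaller disk contains both endpoints, so this is the minimum enclosing circle.
The points at distance exactly r from the centre are P_1, P_4 — 2 points.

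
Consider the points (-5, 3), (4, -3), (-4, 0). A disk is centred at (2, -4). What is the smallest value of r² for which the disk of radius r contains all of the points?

The required radius is the distance from (2, -4) to the farthest point.
Squared distances: 98, 5, 52.
Maximum is 98, attained at (-5, 3).

98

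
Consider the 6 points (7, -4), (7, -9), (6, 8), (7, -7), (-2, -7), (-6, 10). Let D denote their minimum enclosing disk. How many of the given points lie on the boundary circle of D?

The minimum enclosing circle of a finite set is fixed by two of the points (as a diameter) or three (as a circumcircle).
The farthest pair is (7, -9)–(-6, 10) with squared distance 530. The circle on this segment as diameter has centre (0.5, 0.5) and r² = 530/4 = 132.5.
Check (7, -4): distance² to centre = 62.5 ≤ 132.5, so it lies inside.
All remaining points lie in this disk, and no smaller disk contains both endpoints, so this is the minimum enclosing circle.
The points at distance exactly r from the centre are (7, -9), (-6, 10) — 2 points.

2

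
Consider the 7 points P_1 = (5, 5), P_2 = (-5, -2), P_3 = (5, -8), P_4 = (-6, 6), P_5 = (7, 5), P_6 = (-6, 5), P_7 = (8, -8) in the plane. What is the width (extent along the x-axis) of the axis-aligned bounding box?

14

max x = 8, min x = -6, so width = 14.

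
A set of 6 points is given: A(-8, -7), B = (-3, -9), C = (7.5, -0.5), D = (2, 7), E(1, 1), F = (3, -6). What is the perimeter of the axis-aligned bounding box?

63

Width = max x − min x = 7.5 − (-8) = 15.5.
Height = max y − min y = 7 − (-9) = 16.
Perimeter = 2(15.5 + 16) = 63.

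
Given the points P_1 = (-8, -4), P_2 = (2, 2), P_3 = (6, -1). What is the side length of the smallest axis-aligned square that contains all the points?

The bounding box has width 14 and height 6.
An axis-aligned square enclosing the set must have side ≥ max(width, height).
So the minimum side is max(14, 6) = 14.

14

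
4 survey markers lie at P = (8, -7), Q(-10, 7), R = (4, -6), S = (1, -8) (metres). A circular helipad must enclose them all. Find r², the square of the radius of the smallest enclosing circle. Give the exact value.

130

The farthest pair is P–Q with squared distance 520. The circle on this segment as diameter has centre (-1, 0) and r² = 520/4 = 130.
Check R: distance² to centre = 61 ≤ 130, so it lies inside.
All remaining points lie in this disk, and no smaller disk contains both endpoints, so this is the minimum enclosing circle.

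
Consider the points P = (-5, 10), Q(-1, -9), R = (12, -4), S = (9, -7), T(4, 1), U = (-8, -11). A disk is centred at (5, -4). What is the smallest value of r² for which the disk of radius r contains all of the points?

296

The required radius is the distance from (5, -4) to the farthest point.
Squared distances: 296, 61, 49, 25, 26, 218.
Maximum is 296, attained at P.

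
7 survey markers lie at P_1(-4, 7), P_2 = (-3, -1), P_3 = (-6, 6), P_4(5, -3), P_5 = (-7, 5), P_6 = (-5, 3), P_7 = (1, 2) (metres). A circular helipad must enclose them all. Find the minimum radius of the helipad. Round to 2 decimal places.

7.21

A smallest enclosing disk is always determined by at most three of the input points on its boundary.
The farthest pair is P_4–P_5 with squared distance 208. The circle on this segment as diameter has centre (-1, 1) and r² = 208/4 = 52.
Check P_1: distance² to centre = 45 ≤ 52, so it lies inside.
All remaining points lie in this disk, and no smaller disk contains both endpoints, so this is the minimum enclosing circle.
r = √52 ≈ 7.21.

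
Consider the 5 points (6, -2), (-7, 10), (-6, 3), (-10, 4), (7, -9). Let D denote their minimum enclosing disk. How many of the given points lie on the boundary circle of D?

2

A smallest enclosing disk is always determined by at most three of the input points on its boundary.
The farthest pair is (-7, 10)–(7, -9) with squared distance 557. The circle on this segment as diameter has centre (0, 0.5) and r² = 557/4 = 139.25.
Check (6, -2): distance² to centre = 42.25 ≤ 139.25, so it lies inside.
All remaining points lie in this disk, and no smaller disk contains both endpoints, so this is the minimum enclosing circle.
The points at distance exactly r from the centre are (-7, 10), (7, -9) — 2 points.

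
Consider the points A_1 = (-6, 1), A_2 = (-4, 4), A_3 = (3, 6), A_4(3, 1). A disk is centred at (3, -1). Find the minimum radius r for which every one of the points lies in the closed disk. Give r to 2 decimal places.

9.22

The required radius is the distance from (3, -1) to the farthest point.
Squared distances: 85, 74, 49, 4.
Maximum is 85, attained at A_1.
r = √85 ≈ 9.22.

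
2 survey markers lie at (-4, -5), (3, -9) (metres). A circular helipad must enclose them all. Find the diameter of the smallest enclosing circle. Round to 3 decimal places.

The smallest circle enclosing two points has them as diameter endpoints.
Centre = midpoint = (-0.5, -7); r² = |(-4, -5)−(3, -9)|²/4 = 65/4 = 16.25.
Diameter = 2r = 2√(16.25) ≈ 8.062.

8.062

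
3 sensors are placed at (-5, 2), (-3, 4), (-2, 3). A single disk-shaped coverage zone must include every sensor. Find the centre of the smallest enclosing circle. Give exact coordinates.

(-3.5, 2.5)

Call the three points A, B, C in the order given.
Side lengths²: AB² = 8, AC² = 10, BC² = 2.
Since AC² = 10 ≥ 8 + 2 = 10, the angle opposite AC is not acute, so the smallest enclosing circle has AC as diameter.
Centre = midpoint of AC = (-3.5, 2.5), r² = 10/4 = 2.5.
Centre = (-3.5, 2.5).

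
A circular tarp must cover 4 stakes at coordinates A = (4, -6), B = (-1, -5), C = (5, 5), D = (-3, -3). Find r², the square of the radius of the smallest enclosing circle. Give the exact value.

35.38

The minimum enclosing circle is determined by three boundary points: A, C, D.
Their circumcentre is (2.3, -0.3) with r² = 35.38.
The farthest remaining point B is at distance² 32.98 ≤ 35.38.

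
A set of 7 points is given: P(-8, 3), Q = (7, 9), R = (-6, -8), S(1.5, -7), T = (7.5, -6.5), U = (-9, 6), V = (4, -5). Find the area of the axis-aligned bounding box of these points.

x ranges over [-9, 7.5], width 16.5.
y ranges over [-8, 9], height 17.
Area = 16.5 × 17 = 280.5.

280.5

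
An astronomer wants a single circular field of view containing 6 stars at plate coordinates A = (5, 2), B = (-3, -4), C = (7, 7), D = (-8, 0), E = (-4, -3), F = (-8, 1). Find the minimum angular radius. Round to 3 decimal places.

By Welzl's lemma the MEC is supported by two points (diametrically opposite) or three points (on a circumcircle).
The farthest pair is C–D with squared distance 274. The circle on this segment as diameter has centre (-0.5, 3.5) and r² = 274/4 = 68.5.
Check A: distance² to centre = 32.5 ≤ 68.5, so it lies inside.
All remaining points lie in this disk, and no smaller disk contains both endpoints, so this is the minimum enclosing circle.
r = √(68.5) ≈ 8.276.

8.276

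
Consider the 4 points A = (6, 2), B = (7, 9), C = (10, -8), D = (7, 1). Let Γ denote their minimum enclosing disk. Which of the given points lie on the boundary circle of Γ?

A smallest enclosing disk is always determined by at most three of the input points on its boundary.
The farthest pair is B–C with squared distance 298. The circle on this segment as diameter has centre (8.5, 0.5) and r² = 298/4 = 74.5.
Check A: distance² to centre = 8.5 ≤ 74.5, so it lies inside.
All remaining points lie in this disk, and no smaller disk contains both endpoints, so this is the minimum enclosing circle.
The points at distance exactly r from the centre are B, C — 2 points.

B, C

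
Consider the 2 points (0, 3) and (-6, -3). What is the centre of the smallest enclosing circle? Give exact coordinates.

The smallest circle enclosing two points has them as diameter endpoints.
Centre = midpoint = (-3, 0); r² = |(0, 3)−(-6, -3)|²/4 = 72/4 = 18.
Centre = (-3, 0).

(-3, 0)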